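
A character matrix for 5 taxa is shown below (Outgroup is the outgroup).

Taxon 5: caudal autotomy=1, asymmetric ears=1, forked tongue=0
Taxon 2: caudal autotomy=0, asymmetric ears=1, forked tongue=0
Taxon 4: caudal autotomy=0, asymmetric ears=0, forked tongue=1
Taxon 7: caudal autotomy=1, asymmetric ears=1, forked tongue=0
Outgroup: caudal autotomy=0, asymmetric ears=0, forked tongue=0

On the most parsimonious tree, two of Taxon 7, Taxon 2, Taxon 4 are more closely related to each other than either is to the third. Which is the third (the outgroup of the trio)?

The outgroup has state '0' for every character, so '1' is the derived state throughout.
caudal autotomy (derived state '1') is shared by Taxon 5 and Taxon 7 — a synapomorphy uniting that clade.
asymmetric ears (derived state '1') is shared by Taxon 2, Taxon 5, and Taxon 7 — a synapomorphy uniting that clade.
forked tongue: derived state '1' in Taxon 4 only — an autapomorphy, so it tells us nothing about relationships among taxa.
Most parsimonious ingroup topology: ((Taxon 2,(Taxon 5,Taxon 7)),Taxon 4).
Taxon 2 and Taxon 7 share a more recent common ancestor with each other than either does with Taxon 4, so Taxon 4 is the least closely related of the three.

Taxon 4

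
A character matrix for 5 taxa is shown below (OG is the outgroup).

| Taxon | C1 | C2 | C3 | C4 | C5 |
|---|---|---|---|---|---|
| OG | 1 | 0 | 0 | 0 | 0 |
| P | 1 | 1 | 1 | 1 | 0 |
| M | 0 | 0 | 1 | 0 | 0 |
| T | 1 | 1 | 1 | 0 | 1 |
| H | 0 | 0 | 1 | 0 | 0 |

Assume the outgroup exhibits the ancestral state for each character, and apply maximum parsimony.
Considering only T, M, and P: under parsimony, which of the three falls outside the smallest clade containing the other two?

Character polarity is set by the outgroup: the derived state is whichever differs from the outgroup's state, so for C1 the derived state is '0', and for the remaining characters it is '1'.
Only H and M show the derived state '0' for C1, supporting them as a clade.
Only P and T show the derived state '1' for C2, supporting them as a clade.
C3 (derived state '1') is shared by all ingroup taxa — unites the whole ingroup.
C4: derived state '1' in P only — an autapomorphy, so it tells us nothing about relationships among taxa.
C5 (derived state '1') is unique to T (autapomorphy; uninformative for grouping).
Most parsimonious ingroup topology: ((P,T),(M,H)).
T and P share a more recent common ancestor with each other than either does with M, so M is the least closely related of the three.

M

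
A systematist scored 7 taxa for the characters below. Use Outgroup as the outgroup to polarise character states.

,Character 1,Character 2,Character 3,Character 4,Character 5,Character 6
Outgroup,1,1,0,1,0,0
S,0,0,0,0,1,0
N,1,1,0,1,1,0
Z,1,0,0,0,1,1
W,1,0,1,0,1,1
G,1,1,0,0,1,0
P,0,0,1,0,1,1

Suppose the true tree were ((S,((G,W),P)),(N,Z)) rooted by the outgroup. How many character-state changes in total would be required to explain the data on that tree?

Map each character onto ((S,((G,W),P)),(N,Z)) (rooted by Outgroup) and count the minimum state changes it requires (Fitch parsimony):
Character 1: 2; Character 2: 3; Character 3: 2; Character 4: 2; Character 5: 1; Character 6: 3.
Total tree length = 13.

13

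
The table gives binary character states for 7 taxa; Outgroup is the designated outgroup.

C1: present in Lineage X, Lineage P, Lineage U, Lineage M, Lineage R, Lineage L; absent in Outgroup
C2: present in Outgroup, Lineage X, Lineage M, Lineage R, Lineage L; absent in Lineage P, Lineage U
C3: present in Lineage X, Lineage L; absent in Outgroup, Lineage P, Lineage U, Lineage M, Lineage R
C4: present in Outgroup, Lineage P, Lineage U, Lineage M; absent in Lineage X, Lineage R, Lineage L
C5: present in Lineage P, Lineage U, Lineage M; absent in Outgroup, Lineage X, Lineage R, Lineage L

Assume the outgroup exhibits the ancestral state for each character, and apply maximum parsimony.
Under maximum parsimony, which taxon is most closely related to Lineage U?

Character polarity is set by the outgroup: the derived state is whichever differs from the outgroup's state, so for C2, C4 the derived state is 'absent', and for the remaining characters it is 'present'.
C1 (derived state 'present') is shared by all ingroup taxa — unites the whole ingroup.
Only Lineage P and Lineage U show the derived state 'absent' for C2, supporting them as a clade.
Only Lineage L and Lineage X show the derived state 'present' for C3, supporting them as a clade.
Only Lineage L, Lineage R, and Lineage X show the derived state 'absent' for C4, supporting them as a clade.
C5: derived state 'present' in Lineage M, Lineage P, and Lineage U only — synapomorphy for {Lineage M, Lineage P, Lineage U}.
Most parsimonious ingroup topology: (((Lineage X,Lineage L),Lineage R),((Lineage P,Lineage U),Lineage M)).
Lineage U and Lineage P form a cherry on this tree, so they are sister taxa.

Lineage P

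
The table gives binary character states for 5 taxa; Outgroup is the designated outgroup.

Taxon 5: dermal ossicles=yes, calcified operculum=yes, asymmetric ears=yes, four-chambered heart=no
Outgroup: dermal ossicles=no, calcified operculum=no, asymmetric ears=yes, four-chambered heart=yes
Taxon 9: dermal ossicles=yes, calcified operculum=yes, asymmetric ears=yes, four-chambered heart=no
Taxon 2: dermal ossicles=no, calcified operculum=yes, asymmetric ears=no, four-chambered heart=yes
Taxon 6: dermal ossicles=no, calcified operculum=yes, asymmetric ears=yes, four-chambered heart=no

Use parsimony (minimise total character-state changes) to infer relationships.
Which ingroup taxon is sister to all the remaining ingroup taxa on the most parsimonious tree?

Character polarity is set by the outgroup: the derived state is whichever differs from the outgroup's state, so for asymmetric ears, four-chambered heart the derived state is 'no', and for the remaining characters it is 'yes'.
Only Taxon 5 and Taxon 9 show the derived state 'yes' for dermal ossicles, supporting them as a clade.
All ingroup taxa share the derived state 'yes' for calcified operculum; it defines the ingroup but does not resolve relationships within it.
asymmetric ears (derived state 'no') is unique to Taxon 2 (autapomorphy; uninformative for grouping).
four-chambered heart (derived state 'no') is shared by Taxon 5, Taxon 6, and Taxon 9 — a synapomorphy uniting that clade.
Most parsimonious ingroup topology: (((Taxon 5,Taxon 9),Taxon 6),Taxon 2).
Taxon 2 is sister to the clade containing all other ingroup taxa, so it is the earliest-diverging (most basal) ingroup lineage.

Taxon 2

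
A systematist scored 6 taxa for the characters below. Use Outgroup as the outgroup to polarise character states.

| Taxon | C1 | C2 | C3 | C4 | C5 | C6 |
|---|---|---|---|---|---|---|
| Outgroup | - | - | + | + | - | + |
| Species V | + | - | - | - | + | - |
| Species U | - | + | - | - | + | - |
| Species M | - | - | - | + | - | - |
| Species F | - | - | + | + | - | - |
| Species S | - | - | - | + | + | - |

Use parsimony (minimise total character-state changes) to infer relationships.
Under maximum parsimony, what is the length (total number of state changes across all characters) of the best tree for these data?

Character polarity is set by the outgroup: the derived state is whichever differs from the outgroup's state, so for C3, C4, C6 the derived state is '-', and for the remaining characters it is '+'.
C1: derived state '+' in Species V only — an autapomorphy, so it tells us nothing about relationships among taxa.
C2: derived state '+' in Species U only — an autapomorphy, so it tells us nothing about relationships among taxa.
C3: derived state '-' in Species M, Species S, Species U, and Species V only — synapomorphy for {Species M, Species S, Species U, Species V}.
Only Species U and Species V show the derived state '-' for C4, supporting them as a clade.
C5: derived state '+' in Species S, Species U, and Species V only — synapomorphy for {Species S, Species U, Species V}.
C6 (derived state '-') is shared by all ingroup taxa — unites the whole ingroup.
Most parsimonious ingroup topology: ((((Species V,Species U),Species S),Species M),Species F).
Changes per character on this tree: C1: 1; C2: 1; C3: 1; C4: 1; C5: 1; C6: 1.
Total = 6.

6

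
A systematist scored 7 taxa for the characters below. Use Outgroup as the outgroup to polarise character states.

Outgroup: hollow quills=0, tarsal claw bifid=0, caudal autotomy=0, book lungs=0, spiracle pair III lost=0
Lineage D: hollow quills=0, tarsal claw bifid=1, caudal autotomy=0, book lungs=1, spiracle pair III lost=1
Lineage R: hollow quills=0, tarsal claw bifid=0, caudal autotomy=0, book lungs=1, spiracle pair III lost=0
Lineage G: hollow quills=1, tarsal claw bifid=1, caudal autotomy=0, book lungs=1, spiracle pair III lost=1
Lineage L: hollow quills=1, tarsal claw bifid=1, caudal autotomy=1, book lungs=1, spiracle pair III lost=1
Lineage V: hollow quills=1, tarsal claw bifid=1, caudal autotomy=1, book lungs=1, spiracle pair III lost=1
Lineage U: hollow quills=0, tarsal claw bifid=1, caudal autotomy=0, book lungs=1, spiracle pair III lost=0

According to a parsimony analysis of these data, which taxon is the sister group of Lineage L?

The outgroup has state '0' for every character, so '1' is the derived state throughout.
Only Lineage G, Lineage L, and Lineage V show the derived state '1' for hollow quills, supporting them as a clade.
tarsal claw bifid: derived state '1' in Lineage D, Lineage G, Lineage L, Lineage U, and Lineage V only — synapomorphy for {Lineage D, Lineage G, Lineage L, Lineage U, Lineage V}.
Only Lineage L and Lineage V show the derived state '1' for caudal autotomy, supporting them as a clade.
book lungs (derived state '1') is shared by all ingroup taxa — unites the whole ingroup.
Only Lineage D, Lineage G, Lineage L, and Lineage V show the derived state '1' for spiracle pair III lost, supporting them as a clade.
Most parsimonious ingroup topology: (((Lineage D,(Lineage G,(Lineage L,Lineage V))),Lineage U),Lineage R).
Lineage L and Lineage V form a cherry on this tree, so they are sister taxa.

Lineage V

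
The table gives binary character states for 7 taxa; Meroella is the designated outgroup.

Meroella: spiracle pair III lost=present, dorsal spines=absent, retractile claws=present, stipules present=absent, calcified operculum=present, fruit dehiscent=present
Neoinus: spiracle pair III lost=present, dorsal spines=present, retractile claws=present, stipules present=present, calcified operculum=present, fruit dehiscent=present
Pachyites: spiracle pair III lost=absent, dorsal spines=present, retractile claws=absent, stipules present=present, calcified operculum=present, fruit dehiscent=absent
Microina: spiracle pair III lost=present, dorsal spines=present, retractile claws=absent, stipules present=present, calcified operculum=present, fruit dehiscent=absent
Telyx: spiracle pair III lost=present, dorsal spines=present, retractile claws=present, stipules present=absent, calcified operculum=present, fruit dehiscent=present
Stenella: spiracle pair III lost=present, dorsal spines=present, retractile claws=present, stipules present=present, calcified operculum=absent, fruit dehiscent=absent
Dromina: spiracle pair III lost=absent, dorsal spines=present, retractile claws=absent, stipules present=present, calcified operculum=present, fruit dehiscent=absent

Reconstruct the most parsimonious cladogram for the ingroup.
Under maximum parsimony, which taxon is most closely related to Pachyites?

Character polarity is set by the outgroup: the derived state is whichever differs from the outgroup's state, so for spiracle pair III lost, retractile claws, calcified operculum, fruit dehiscent the derived state is 'absent', and for the remaining characters it is 'present'.
spiracle pair III lost: derived state 'absent' in Dromina and Pachyites only — synapomorphy for {Dromina, Pachyites}.
dorsal spines (derived state 'present') is shared by all ingroup taxa — unites the whole ingroup.
retractile claws: derived state 'absent' in Dromina, Microina, and Pachyites only — synapomorphy for {Dromina, Microina, Pachyites}.
stipules present (derived state 'present') is shared by Dromina, Microina, Neoinus, Pachyites, and Stenella — a synapomorphy uniting that clade.
calcified operculum: derived state 'absent' in Stenella only — an autapomorphy, so it tells us nothing about relationships among taxa.
Only Dromina, Microina, Pachyites, and Stenella show the derived state 'absent' for fruit dehiscent, supporting them as a clade.
Most parsimonious ingroup topology: ((Neoinus,(((Pachyites,Dromina),Microina),Stenella)),Telyx).
Pachyites and Dromina form a cherry on this tree, so they are sister taxa.

Dromina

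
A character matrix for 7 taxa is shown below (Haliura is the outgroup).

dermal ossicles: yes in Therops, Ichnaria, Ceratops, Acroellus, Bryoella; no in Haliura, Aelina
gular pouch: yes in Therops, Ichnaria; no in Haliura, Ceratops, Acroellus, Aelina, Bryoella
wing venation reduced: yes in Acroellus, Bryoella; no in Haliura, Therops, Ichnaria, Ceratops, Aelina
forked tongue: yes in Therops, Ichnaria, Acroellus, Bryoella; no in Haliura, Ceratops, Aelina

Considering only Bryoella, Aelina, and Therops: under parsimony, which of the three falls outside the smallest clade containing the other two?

Aelina

The outgroup has state 'no' for every character, so 'yes' is the derived state throughout.
dermal ossicles: derived state 'yes' in Acroellus, Bryoella, Ceratops, Ichnaria, and Therops only — synapomorphy for {Acroellus, Bryoella, Ceratops, Ichnaria, Therops}.
gular pouch (derived state 'yes') is shared by Ichnaria and Therops — a synapomorphy uniting that clade.
wing venation reduced: derived state 'yes' in Acroellus and Bryoella only — synapomorphy for {Acroellus, Bryoella}.
forked tongue: derived state 'yes' in Acroellus, Bryoella, Ichnaria, and Therops only — synapomorphy for {Acroellus, Bryoella, Ichnaria, Therops}.
Most parsimonious ingroup topology: ((((Ichnaria,Therops),(Acroellus,Bryoella)),Ceratops),Aelina).
Bryoella and Therops share a more recent common ancestor with each other than either does with Aelina, so Aelina is the least closely related of the three.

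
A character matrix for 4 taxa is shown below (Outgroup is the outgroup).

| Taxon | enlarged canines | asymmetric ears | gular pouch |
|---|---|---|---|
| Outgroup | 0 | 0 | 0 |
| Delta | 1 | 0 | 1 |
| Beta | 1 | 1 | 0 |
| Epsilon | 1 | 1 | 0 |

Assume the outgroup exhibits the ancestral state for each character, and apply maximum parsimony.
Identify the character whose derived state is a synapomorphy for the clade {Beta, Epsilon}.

asymmetric ears

The outgroup has state '0' for every character, so '1' is the derived state throughout.
All ingroup taxa share the derived state '1' for enlarged canines; it defines the ingroup but does not resolve relationships within it.
asymmetric ears: derived state '1' in Beta and Epsilon only — synapomorphy for {Beta, Epsilon}.
gular pouch (derived state '1') is unique to Delta (autapomorphy; uninformative for grouping).
Most parsimonious ingroup topology: (Delta,(Beta,Epsilon)).
The clade {Beta, Epsilon} is supported by asymmetric ears: its derived state '1' occurs in exactly those taxa and in no other taxon (including the outgroup).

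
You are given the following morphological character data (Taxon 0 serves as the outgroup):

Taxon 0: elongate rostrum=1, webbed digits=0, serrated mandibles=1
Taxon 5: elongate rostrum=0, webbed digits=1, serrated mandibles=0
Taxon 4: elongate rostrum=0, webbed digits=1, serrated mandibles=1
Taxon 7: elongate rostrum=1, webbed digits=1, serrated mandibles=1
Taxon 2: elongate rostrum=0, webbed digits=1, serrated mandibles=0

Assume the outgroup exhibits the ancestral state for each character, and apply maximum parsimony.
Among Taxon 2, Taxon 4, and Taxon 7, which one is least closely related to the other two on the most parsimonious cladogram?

Character polarity is set by the outgroup: the derived state is whichever differs from the outgroup's state, so for elongate rostrum, serrated mandibles the derived state is '0', and for the remaining characters it is '1'.
elongate rostrum (derived state '0') is shared by Taxon 2, Taxon 4, and Taxon 5 — a synapomorphy uniting that clade.
webbed digits (derived state '1') is shared by all ingroup taxa — unites the whole ingroup.
serrated mandibles: derived state '0' in Taxon 2 and Taxon 5 only — synapomorphy for {Taxon 2, Taxon 5}.
Most parsimonious ingroup topology: (((Taxon 5,Taxon 2),Taxon 4),Taxon 7).
Taxon 4 and Taxon 2 share a more recent common ancestor with each other than either does with Taxon 7, so Taxon 7 is the least closely related of the three.

Taxon 7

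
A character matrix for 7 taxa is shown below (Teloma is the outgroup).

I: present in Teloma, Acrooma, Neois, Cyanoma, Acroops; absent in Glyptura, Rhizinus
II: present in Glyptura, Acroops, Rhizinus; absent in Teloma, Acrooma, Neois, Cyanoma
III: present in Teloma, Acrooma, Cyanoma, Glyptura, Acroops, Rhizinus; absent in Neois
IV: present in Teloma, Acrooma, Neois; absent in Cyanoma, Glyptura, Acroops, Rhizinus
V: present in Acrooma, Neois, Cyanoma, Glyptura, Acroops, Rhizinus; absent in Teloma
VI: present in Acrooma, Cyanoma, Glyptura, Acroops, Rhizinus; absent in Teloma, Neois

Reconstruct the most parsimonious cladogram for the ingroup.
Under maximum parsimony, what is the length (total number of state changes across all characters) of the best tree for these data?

6

Character polarity is set by the outgroup: the derived state is whichever differs from the outgroup's state, so for I, III, IV the derived state is 'absent', and for the remaining characters it is 'present'.
I: derived state 'absent' in Glyptura and Rhizinus only — synapomorphy for {Glyptura, Rhizinus}.
II: derived state 'present' in Acroops, Glyptura, and Rhizinus only — synapomorphy for {Acroops, Glyptura, Rhizinus}.
III (derived state 'absent') is unique to Neois (autapomorphy; uninformative for grouping).
IV (derived state 'absent') is shared by Acroops, Cyanoma, Glyptura, and Rhizinus — a synapomorphy uniting that clade.
All ingroup taxa share the derived state 'present' for V; it defines the ingroup but does not resolve relationships within it.
VI: derived state 'present' in Acrooma, Acroops, Cyanoma, Glyptura, and Rhizinus only — synapomorphy for {Acrooma, Acroops, Cyanoma, Glyptura, Rhizinus}.
Most parsimonious ingroup topology: ((Acrooma,(Cyanoma,((Glyptura,Rhizinus),Acroops))),Neois).
Changes per character on this tree: I: 1; II: 1; III: 1; IV: 1; V: 1; VI: 1.
Total = 6.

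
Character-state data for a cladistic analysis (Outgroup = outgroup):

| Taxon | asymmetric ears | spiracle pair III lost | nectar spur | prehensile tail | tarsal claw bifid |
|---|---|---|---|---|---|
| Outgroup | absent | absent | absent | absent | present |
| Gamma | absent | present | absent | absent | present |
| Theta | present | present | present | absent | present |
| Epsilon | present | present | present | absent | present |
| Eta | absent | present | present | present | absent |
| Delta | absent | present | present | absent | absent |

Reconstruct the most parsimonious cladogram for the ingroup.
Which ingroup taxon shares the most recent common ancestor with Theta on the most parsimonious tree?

Epsilon

Character polarity is set by the outgroup: the derived state is whichever differs from the outgroup's state, so for tarsal claw bifid the derived state is 'absent', and for the remaining characters it is 'present'.
asymmetric ears (derived state 'present') is shared by Epsilon and Theta — a synapomorphy uniting that clade.
All ingroup taxa share the derived state 'present' for spiracle pair III lost; it defines the ingroup but does not resolve relationships within it.
nectar spur: derived state 'present' in Delta, Epsilon, Eta, and Theta only — synapomorphy for {Delta, Epsilon, Eta, Theta}.
prehensile tail: derived state 'present' in Eta only — an autapomorphy, so it tells us nothing about relationships among taxa.
Only Delta and Eta show the derived state 'absent' for tarsal claw bifid, supporting them as a clade.
Most parsimonious ingroup topology: (Gamma,((Theta,Epsilon),(Eta,Delta))).
Theta and Epsilon form a cherry on this tree, so they are sister taxa.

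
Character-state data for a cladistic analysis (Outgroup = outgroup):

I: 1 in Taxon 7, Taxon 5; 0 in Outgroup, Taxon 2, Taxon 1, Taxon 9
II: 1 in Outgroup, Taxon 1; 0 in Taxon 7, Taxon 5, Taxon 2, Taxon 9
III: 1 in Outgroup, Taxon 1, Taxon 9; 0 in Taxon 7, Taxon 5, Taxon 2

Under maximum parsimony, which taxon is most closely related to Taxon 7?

Character polarity is set by the outgroup: the derived state is whichever differs from the outgroup's state, so for II, III the derived state is '0', and for the remaining characters it is '1'.
I (derived state '1') is shared by Taxon 5 and Taxon 7 — a synapomorphy uniting that clade.
Only Taxon 2, Taxon 5, Taxon 7, and Taxon 9 show the derived state '0' for II, supporting them as a clade.
III: derived state '0' in Taxon 2, Taxon 5, and Taxon 7 only — synapomorphy for {Taxon 2, Taxon 5, Taxon 7}.
Most parsimonious ingroup topology: ((((Taxon 7,Taxon 5),Taxon 2),Taxon 9),Taxon 1).
Taxon 7 and Taxon 5 form a cherry on this tree, so they are sister taxa.

Taxon 5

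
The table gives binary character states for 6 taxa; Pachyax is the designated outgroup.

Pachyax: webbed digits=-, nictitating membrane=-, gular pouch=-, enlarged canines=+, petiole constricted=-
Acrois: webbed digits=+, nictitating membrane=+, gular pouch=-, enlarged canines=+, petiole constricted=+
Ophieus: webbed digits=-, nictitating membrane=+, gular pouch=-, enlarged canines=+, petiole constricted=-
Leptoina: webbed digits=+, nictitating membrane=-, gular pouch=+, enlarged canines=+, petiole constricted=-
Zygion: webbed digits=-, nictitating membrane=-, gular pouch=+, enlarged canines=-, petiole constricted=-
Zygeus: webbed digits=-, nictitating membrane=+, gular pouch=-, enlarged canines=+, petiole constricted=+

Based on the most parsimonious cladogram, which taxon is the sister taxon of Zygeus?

Character polarity is set by the outgroup: the derived state is whichever differs from the outgroup's state, so for enlarged canines the derived state is '-', and for the remaining characters it is '+'.
webbed digits groups Acrois and Leptoina, which is incompatible with the clades supported by the remaining characters; treating it as convergent (homoplasy) costs fewer steps than any alternative tree.
Only Acrois, Ophieus, and Zygeus show the derived state '+' for nictitating membrane, supporting them as a clade.
Only Leptoina and Zygion show the derived state '+' for gular pouch, supporting them as a clade.
enlarged canines: derived state '-' in Zygion only — an autapomorphy, so it tells us nothing about relationships among taxa.
petiole constricted: derived state '+' in Acrois and Zygeus only — synapomorphy for {Acrois, Zygeus}.
Most parsimonious ingroup topology: (((Acrois,Zygeus),Ophieus),(Leptoina,Zygion)).
Zygeus and Acrois form a cherry on this tree, so they are sister taxa.

Acrois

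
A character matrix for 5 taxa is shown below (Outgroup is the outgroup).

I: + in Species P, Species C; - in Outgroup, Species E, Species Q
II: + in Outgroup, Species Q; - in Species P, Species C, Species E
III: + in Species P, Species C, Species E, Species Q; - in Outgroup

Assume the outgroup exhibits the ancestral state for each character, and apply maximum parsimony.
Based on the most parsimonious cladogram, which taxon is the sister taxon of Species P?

Species C

Character polarity is set by the outgroup: the derived state is whichever differs from the outgroup's state, so for II the derived state is '-', and for the remaining characters it is '+'.
Only Species C and Species P show the derived state '+' for I, supporting them as a clade.
II (derived state '-') is shared by Species C, Species E, and Species P — a synapomorphy uniting that clade.
III (derived state '+') is shared by all ingroup taxa — unites the whole ingroup.
Most parsimonious ingroup topology: (((Species P,Species C),Species E),Species Q).
Species P and Species C form a cherry on this tree, so they are sister taxa.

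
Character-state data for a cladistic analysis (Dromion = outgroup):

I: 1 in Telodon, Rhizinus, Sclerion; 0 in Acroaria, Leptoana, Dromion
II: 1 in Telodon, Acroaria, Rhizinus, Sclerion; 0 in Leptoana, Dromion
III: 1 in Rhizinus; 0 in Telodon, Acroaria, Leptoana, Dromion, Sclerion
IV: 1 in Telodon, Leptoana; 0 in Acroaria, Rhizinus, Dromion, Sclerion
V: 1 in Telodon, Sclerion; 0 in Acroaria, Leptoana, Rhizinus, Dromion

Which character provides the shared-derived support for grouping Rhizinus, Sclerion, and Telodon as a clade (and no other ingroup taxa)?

The outgroup has state '0' for every character, so '1' is the derived state throughout.
I (derived state '1') is shared by Rhizinus, Sclerion, and Telodon — a synapomorphy uniting that clade.
II: derived state '1' in Acroaria, Rhizinus, Sclerion, and Telodon only — synapomorphy for {Acroaria, Rhizinus, Sclerion, Telodon}.
III (derived state '1') is unique to Rhizinus (autapomorphy; uninformative for grouping).
IV groups Leptoana and Telodon, which is incompatible with the clades supported by the remaining characters; treating it as convergent (homoplasy) costs fewer steps than any alternative tree.
Only Sclerion and Telodon show the derived state '1' for V, supporting them as a clade.
Most parsimonious ingroup topology: ((((Telodon,Sclerion),Rhizinus),Acroaria),Leptoana).
The clade {Rhizinus, Sclerion, Telodon} is supported by I: its derived state '1' occurs in exactly those taxa and in no other taxon (including the outgroup).

I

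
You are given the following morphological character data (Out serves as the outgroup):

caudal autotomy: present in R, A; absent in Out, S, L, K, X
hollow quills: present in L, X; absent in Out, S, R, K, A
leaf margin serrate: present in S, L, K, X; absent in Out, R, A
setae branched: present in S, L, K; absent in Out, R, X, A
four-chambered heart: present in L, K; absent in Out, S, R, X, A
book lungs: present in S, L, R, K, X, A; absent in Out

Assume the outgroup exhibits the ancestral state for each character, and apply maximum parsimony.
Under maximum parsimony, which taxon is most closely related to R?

A

The outgroup has state 'absent' for every character, so 'present' is the derived state throughout.
caudal autotomy: derived state 'present' in A and R only — synapomorphy for {A, R}.
hollow quills groups L and X, which is incompatible with the clades supported by the remaining characters; treating it as convergent (homoplasy) costs fewer steps than any alternative tree.
Only K, L, S, and X show the derived state 'present' for leaf margin serrate, supporting them as a clade.
Only K, L, and S show the derived state 'present' for setae branched, supporting them as a clade.
four-chambered heart (derived state 'present') is shared by K and L — a synapomorphy uniting that clade.
book lungs (derived state 'present') is shared by all ingroup taxa — unites the whole ingroup.
Most parsimonious ingroup topology: (((S,(L,K)),X),(R,A)).
R and A form a cherry on this tree, so they are sister taxa.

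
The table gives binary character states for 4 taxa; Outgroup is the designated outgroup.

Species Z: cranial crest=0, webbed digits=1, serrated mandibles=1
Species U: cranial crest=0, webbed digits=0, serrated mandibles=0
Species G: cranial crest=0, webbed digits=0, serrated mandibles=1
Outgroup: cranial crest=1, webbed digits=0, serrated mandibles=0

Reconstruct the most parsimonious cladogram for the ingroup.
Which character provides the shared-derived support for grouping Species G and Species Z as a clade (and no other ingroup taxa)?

serrated mandibles

Character polarity is set by the outgroup: the derived state is whichever differs from the outgroup's state, so for cranial crest the derived state is '0', and for the remaining characters it is '1'.
cranial crest (derived state '0') is shared by all ingroup taxa — unites the whole ingroup.
webbed digits: derived state '1' in Species Z only — an autapomorphy, so it tells us nothing about relationships among taxa.
Only Species G and Species Z show the derived state '1' for serrated mandibles, supporting them as a clade.
Most parsimonious ingroup topology: (Species U,(Species G,Species Z)).
The clade {Species G, Species Z} is supported by serrated mandibles: its derived state '1' occurs in exactly those taxa and in no other taxon (including the outgroup).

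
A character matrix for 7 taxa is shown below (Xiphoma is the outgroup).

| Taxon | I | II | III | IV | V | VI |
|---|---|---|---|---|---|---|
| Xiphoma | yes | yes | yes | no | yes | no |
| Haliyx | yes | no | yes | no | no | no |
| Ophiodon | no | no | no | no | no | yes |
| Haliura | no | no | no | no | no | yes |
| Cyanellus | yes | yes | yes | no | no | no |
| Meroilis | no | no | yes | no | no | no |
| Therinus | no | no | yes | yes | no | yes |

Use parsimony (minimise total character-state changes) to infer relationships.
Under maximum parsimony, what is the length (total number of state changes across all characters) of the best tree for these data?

6

Character polarity is set by the outgroup: the derived state is whichever differs from the outgroup's state, so for I, II, III, V the derived state is 'no', and for the remaining characters it is 'yes'.
Only Haliura, Meroilis, Ophiodon, and Therinus show the derived state 'no' for I, supporting them as a clade.
II: derived state 'no' in Haliura, Haliyx, Meroilis, Ophiodon, and Therinus only — synapomorphy for {Haliura, Haliyx, Meroilis, Ophiodon, Therinus}.
III: derived state 'no' in Haliura and Ophiodon only — synapomorphy for {Haliura, Ophiodon}.
IV: derived state 'yes' in Therinus only — an autapomorphy, so it tells us nothing about relationships among taxa.
V (derived state 'no') is shared by all ingroup taxa — unites the whole ingroup.
Only Haliura, Ophiodon, and Therinus show the derived state 'yes' for VI, supporting them as a clade.
Most parsimonious ingroup topology: ((Haliyx,(((Ophiodon,Haliura),Therinus),Meroilis)),Cyanellus).
Changes per character on this tree: I: 1; II: 1; III: 1; IV: 1; V: 1; VI: 1.
Total = 6.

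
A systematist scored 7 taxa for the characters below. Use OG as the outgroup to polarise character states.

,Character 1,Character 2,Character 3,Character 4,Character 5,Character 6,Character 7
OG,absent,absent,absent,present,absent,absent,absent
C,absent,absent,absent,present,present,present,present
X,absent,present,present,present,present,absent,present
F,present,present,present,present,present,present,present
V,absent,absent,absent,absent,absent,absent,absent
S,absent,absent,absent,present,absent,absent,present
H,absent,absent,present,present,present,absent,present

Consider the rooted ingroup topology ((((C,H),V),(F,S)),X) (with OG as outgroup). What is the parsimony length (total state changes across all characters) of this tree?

14

Map each character onto ((((C,H),V),(F,S)),X) (rooted by OG) and count the minimum state changes it requires (Fitch parsimony):
Character 1: 1; Character 2: 2; Character 3: 3; Character 4: 1; Character 5: 3; Character 6: 2; Character 7: 2.
Total tree length = 14.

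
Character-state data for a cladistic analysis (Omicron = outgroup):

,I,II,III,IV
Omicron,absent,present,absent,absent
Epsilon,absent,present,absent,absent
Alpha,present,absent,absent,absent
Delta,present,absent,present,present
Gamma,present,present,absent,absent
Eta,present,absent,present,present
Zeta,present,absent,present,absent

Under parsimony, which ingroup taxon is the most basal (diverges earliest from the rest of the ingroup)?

Epsilon

Character polarity is set by the outgroup: the derived state is whichever differs from the outgroup's state, so for II the derived state is 'absent', and for the remaining characters it is 'present'.
I: derived state 'present' in Alpha, Delta, Eta, Gamma, and Zeta only — synapomorphy for {Alpha, Delta, Eta, Gamma, Zeta}.
II: derived state 'absent' in Alpha, Delta, Eta, and Zeta only — synapomorphy for {Alpha, Delta, Eta, Zeta}.
III (derived state 'present') is shared by Delta, Eta, and Zeta — a synapomorphy uniting that clade.
IV (derived state 'present') is shared by Delta and Eta — a synapomorphy uniting that clade.
Most parsimonious ingroup topology: (Epsilon,((Alpha,((Delta,Eta),Zeta)),Gamma)).
Epsilon is sister to the clade containing all other ingroup taxa, so it is the earliest-diverging (most basal) ingroup lineage.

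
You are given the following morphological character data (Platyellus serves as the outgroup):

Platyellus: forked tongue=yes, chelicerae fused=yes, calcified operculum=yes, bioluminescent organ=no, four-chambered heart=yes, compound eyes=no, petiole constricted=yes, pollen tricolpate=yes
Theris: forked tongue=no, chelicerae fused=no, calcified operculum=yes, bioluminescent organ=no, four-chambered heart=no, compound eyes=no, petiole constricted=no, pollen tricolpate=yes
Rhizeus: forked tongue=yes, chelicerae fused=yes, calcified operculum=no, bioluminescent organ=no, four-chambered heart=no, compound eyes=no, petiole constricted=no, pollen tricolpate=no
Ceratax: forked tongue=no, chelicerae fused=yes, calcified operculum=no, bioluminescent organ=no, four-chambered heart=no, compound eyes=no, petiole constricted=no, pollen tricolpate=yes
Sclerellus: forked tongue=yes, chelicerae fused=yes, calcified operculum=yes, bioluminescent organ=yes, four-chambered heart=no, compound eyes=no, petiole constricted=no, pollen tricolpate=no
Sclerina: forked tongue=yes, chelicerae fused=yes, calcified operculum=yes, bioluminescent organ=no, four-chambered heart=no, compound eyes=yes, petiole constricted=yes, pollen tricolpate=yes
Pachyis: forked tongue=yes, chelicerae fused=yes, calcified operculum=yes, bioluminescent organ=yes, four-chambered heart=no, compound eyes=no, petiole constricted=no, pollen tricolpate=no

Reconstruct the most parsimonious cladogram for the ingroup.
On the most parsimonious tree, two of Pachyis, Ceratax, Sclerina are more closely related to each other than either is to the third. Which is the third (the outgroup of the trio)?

Sclerina

Character polarity is set by the outgroup: the derived state is whichever differs from the outgroup's state, so for forked tongue, chelicerae fused, calcified operculum, four-chambered heart, petiole constricted, pollen tricolpate the derived state is 'no', and for the remaining characters it is 'yes'.
forked tongue: derived state 'no' in Ceratax and Theris only — synapomorphy for {Ceratax, Theris}.
chelicerae fused (derived state 'no') is unique to Theris (autapomorphy; uninformative for grouping).
calcified operculum (state 'no') occurs in Ceratax and Rhizeus but conflicts with the nesting implied by the other characters — most parsimoniously interpreted as homoplasy.
bioluminescent organ (derived state 'yes') is shared by Pachyis and Sclerellus — a synapomorphy uniting that clade.
four-chambered heart (derived state 'no') is shared by all ingroup taxa — unites the whole ingroup.
compound eyes: derived state 'yes' in Sclerina only — an autapomorphy, so it tells us nothing about relationships among taxa.
Only Ceratax, Pachyis, Rhizeus, Sclerellus, and Theris show the derived state 'no' for petiole constricted, supporting them as a clade.
pollen tricolpate (derived state 'no') is shared by Pachyis, Rhizeus, and Sclerellus — a synapomorphy uniting that clade.
Most parsimonious ingroup topology: (((Theris,Ceratax),(Rhizeus,(Sclerellus,Pachyis))),Sclerina).
Ceratax and Pachyis share a more recent common ancestor with each other than either does with Sclerina, so Sclerina is the least closely related of the three.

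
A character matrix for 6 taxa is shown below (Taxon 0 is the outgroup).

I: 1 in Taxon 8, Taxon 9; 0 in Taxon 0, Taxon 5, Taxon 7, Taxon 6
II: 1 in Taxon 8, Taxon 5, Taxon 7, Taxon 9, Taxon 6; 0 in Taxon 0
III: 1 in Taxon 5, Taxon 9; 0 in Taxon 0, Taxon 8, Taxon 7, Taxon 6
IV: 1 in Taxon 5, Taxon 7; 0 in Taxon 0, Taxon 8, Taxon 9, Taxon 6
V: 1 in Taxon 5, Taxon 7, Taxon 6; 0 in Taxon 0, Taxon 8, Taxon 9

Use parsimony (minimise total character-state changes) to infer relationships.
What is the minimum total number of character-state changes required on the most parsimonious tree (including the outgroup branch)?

The outgroup has state '0' for every character, so '1' is the derived state throughout.
I (derived state '1') is shared by Taxon 8 and Taxon 9 — a synapomorphy uniting that clade.
All ingroup taxa share the derived state '1' for II; it defines the ingroup but does not resolve relationships within it.
III (state '1') occurs in Taxon 5 and Taxon 9 but conflicts with the nesting implied by the other characters — most parsimoniously interpreted as homoplasy.
IV: derived state '1' in Taxon 5 and Taxon 7 only — synapomorphy for {Taxon 5, Taxon 7}.
V (derived state '1') is shared by Taxon 5, Taxon 6, and Taxon 7 — a synapomorphy uniting that clade.
Most parsimonious ingroup topology: ((Taxon 8,Taxon 9),((Taxon 5,Taxon 7),Taxon 6)).
Changes per character on this tree: I: 1; II: 1; III: 2; IV: 1; V: 1.
Total = 6.

6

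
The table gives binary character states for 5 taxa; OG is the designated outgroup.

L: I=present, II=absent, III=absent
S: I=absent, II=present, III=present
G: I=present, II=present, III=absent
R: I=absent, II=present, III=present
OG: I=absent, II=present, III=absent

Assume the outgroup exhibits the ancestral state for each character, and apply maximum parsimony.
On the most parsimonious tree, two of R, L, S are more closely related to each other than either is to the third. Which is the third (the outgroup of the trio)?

Character polarity is set by the outgroup: the derived state is whichever differs from the outgroup's state, so for II the derived state is 'absent', and for the remaining characters it is 'present'.
I (derived state 'present') is shared by G and L — a synapomorphy uniting that clade.
II (derived state 'absent') is unique to L (autapomorphy; uninformative for grouping).
III (derived state 'present') is shared by R and S — a synapomorphy uniting that clade.
Most parsimonious ingroup topology: ((R,S),(G,L)).
R and S share a more recent common ancestor with each other than either does with L, so L is the least closely related of the three.

L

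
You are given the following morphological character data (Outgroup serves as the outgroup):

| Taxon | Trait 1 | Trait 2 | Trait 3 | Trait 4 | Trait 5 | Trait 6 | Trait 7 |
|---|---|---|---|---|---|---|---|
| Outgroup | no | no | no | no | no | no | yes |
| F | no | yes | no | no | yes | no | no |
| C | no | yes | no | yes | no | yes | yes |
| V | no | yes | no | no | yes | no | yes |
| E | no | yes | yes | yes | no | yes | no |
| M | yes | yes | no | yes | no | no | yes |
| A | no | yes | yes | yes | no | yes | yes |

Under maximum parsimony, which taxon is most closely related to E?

A

Character polarity is set by the outgroup: the derived state is whichever differs from the outgroup's state, so for Trait 7 the derived state is 'no', and for the remaining characters it is 'yes'.
Trait 1 (derived state 'yes') is unique to M (autapomorphy; uninformative for grouping).
All ingroup taxa share the derived state 'yes' for Trait 2; it defines the ingroup but does not resolve relationships within it.
Trait 3: derived state 'yes' in A and E only — synapomorphy for {A, E}.
Only A, C, E, and M show the derived state 'yes' for Trait 4, supporting them as a clade.
Trait 5 (derived state 'yes') is shared by F and V — a synapomorphy uniting that clade.
Trait 6 (derived state 'yes') is shared by A, C, and E — a synapomorphy uniting that clade.
Trait 7 groups E and F, which is incompatible with the clades supported by the remaining characters; treating it as convergent (homoplasy) costs fewer steps than any alternative tree.
Most parsimonious ingroup topology: ((F,V),((C,(E,A)),M)).
E and A form a cherry on this tree, so they are sister taxa.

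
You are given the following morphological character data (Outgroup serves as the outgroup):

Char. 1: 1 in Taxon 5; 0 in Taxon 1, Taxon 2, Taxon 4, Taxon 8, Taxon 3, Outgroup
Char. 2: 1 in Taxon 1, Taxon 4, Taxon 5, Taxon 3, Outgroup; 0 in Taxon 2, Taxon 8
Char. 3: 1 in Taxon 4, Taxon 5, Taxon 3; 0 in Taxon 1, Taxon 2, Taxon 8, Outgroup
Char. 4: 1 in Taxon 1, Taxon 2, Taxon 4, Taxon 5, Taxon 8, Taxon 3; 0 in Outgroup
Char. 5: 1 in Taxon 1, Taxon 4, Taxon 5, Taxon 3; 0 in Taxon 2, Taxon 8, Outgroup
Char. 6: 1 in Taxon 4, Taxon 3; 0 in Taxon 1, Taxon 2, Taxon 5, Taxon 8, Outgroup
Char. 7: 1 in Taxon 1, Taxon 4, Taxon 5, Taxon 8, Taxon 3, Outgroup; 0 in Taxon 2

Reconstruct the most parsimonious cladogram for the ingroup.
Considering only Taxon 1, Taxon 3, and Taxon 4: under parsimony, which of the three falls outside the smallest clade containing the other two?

Character polarity is set by the outgroup: the derived state is whichever differs from the outgroup's state, so for Char. 2, Char. 7 the derived state is '0', and for the remaining characters it is '1'.
Char. 1 (derived state '1') is unique to Taxon 5 (autapomorphy; uninformative for grouping).
Only Taxon 2 and Taxon 8 show the derived state '0' for Char. 2, supporting them as a clade.
Char. 3: derived state '1' in Taxon 3, Taxon 4, and Taxon 5 only — synapomorphy for {Taxon 3, Taxon 4, Taxon 5}.
Char. 4 (derived state '1') is shared by all ingroup taxa — unites the whole ingroup.
Char. 5 (derived state '1') is shared by Taxon 1, Taxon 3, Taxon 4, and Taxon 5 — a synapomorphy uniting that clade.
Only Taxon 3 and Taxon 4 show the derived state '1' for Char. 6, supporting them as a clade.
Char. 7: derived state '0' in Taxon 2 only — an autapomorphy, so it tells us nothing about relationships among taxa.
Most parsimonious ingroup topology: ((((Taxon 3,Taxon 4),Taxon 5),Taxon 1),(Taxon 2,Taxon 8)).
Taxon 4 and Taxon 3 share a more recent common ancestor with each other than either does with Taxon 1, so Taxon 1 is the least closely related of the three.

Taxon 1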